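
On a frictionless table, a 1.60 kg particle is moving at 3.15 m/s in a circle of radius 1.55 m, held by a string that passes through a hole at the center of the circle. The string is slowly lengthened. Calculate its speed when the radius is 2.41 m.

The only horizontal force on the mass is along the cord (radial), so it exerts no torque about the hole and angular momentum m v r is conserved.
v₂ = v₁ r₁ / r₂ = (3.15)(1.55) / (2.41) = 2.026 m/s.

v₂ ≈ 2.03 m/s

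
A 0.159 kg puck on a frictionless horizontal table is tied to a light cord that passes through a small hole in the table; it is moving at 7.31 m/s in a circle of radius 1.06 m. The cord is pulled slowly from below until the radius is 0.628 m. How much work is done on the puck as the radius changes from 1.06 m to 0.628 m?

The only horizontal force on the mass is along the cord (radial), so it exerts no torque about the hole and angular momentum m v r is conserved.
v₂ = v₁ r₁ / r₂ = (7.31)(1.06) / (0.628) = 12.34 m/s.
W = ΔKE = ½m(v₂² − v₁²) = 7.855 J.

W ≈ 7.85 J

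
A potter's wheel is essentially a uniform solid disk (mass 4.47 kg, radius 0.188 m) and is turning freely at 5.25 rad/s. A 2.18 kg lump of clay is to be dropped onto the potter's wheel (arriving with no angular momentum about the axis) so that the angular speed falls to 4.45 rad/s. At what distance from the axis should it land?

The added mass arrives with no angular momentum about the axis, and any external torque about the axis is negligible, so the system's angular momentum is conserved.
I_p = ½(4.47)(0.188)² = 0.07899 kg·m².
I_p ω_i = (I_p + m r²) ω_f ⇒ m r² = I_p(ω_i/ω_f − 1) = 0.07899(5.25/4.45 − 1) = 0.01420 kg·m².
r = √(0.01420/2.18) = 0.08071 m.

r ≈ 0.0807 m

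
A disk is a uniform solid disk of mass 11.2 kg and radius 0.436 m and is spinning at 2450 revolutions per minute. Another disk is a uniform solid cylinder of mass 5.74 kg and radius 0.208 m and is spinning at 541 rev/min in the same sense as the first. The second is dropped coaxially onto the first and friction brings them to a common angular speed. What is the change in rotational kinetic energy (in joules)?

ΔKE ≈ -2220 J

No external torque acts about the common axis, so total angular momentum is conserved.
Moments of inertia: I_A = ½(11.2)(0.436)² = 1.065 kg·m²; I_B = ½(5.74)(0.208)² = 0.1242 kg·m².
Taking A's sense as positive: L = (1.065)(2450) + (0.1242)(541) = 2675 kg·m²·rpm.
Combined I = 1.065 + 0.1242 = 1.189 kg·m².
ω_f = L / I = 2675 / 1.189 = 2251 rpm.
KE_i = ½ΣIω² = 35240 J; KE_f = ½(1.189)(235.7)² = 33010 J.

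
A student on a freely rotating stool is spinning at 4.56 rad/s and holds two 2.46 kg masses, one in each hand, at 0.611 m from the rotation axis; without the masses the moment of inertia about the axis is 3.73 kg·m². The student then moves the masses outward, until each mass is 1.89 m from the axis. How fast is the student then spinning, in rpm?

Angular momentum about the spin axis is conserved since the torque about it is zero.
I₁ = 3.73 + 2(2.46)(0.611)² = 5.567 kg·m²; I₂ = 3.73 + 2(2.46)(1.89)² = 21.30 kg·m².
ω₂ = I₁ω₁ / I₂ = (5.567)(4.56 rad/s) / (21.30) = 1.191 rad/s = 11.38 rpm.

ω₂ ≈ 11.4 rpm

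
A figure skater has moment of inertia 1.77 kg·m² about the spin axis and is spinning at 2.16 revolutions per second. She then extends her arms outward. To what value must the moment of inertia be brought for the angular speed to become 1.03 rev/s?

I₂ ≈ 3.71 kg·m²

Angular momentum about the spin axis is conserved since the torque about it is zero.
I₂ = I₁ω₁ / ω₂ = (1.77)(2.16) / (1.03) = 3.712 kg·m².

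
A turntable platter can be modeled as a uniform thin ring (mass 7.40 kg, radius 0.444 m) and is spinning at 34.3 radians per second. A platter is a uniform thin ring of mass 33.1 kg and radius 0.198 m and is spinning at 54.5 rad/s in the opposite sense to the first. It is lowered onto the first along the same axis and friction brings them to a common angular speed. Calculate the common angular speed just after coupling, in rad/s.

No external torque acts about the common axis, so total angular momentum is conserved.
Moments of inertia: I_A = (7.40)(0.444)² = 1.459 kg·m²; I_B = (33.1)(0.198)² = 1.298 kg·m².
Taking A's sense as positive: L = (1.459)(34.3) − (1.298)(54.5) = -20.68 kg·m²·rad/s.
Combined I = 1.459 + 1.298 = 2.756 kg·m².
ω_f = L / I = -20.68 / 2.756 = -7.504 rad/s.

|ω_f| ≈ 7.50 rad/s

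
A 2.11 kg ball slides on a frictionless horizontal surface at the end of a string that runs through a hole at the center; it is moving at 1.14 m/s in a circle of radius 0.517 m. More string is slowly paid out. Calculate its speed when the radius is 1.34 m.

The only horizontal force on the mass is along the cord (radial), so it exerts no torque about the hole and angular momentum m v r is conserved.
v₂ = v₁ r₁ / r₂ = (1.14)(0.517) / (1.34) = 0.4398 m/s.

v₂ ≈ 0.440 m/s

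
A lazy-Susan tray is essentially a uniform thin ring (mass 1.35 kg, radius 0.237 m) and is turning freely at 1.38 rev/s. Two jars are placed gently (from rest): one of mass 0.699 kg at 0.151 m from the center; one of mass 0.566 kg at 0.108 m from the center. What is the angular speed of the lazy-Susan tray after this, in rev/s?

No external torque acts about the center; L_before = L_after.
I_p = (1.35)(0.237)² = 0.07583 kg·m².
Added inertia Σmr² = (0.699)(0.151)² + (0.566)(0.108)² = 0.02254 kg·m²; I_f = 0.07583 + 0.02254 = 0.09837 kg·m².
ω_f = I_p ω_i / I_f = (0.07583)(1.38) / 0.09837 = 1.064 rev/s.

ω_f ≈ 1.06 rev/s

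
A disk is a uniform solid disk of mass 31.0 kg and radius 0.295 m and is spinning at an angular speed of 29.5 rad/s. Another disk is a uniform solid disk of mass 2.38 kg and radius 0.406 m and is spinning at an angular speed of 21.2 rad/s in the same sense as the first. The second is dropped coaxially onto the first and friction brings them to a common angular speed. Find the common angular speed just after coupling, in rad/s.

The coupling torques are internal; angular momentum about the shared axis is conserved.
Moments of inertia: I_A = ½(31.0)(0.295)² = 1.349 kg·m²; I_B = ½(2.38)(0.406)² = 0.1962 kg·m².
Taking A's sense as positive: L = (1.349)(29.5) + (0.1962)(21.2) = 43.95 kg·m²·rad/s.
Combined I = 1.349 + 0.1962 = 1.545 kg·m².
ω_f = L / I = 43.95 / 1.545 = 28.45 rad/s.

|ω_f| ≈ 28.4 rad/s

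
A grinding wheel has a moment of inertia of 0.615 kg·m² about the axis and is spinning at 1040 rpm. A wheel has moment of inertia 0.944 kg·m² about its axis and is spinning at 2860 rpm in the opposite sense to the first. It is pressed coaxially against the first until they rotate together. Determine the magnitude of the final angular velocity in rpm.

No external torque acts about the common axis, so total angular momentum is conserved.
Taking A's sense as positive: L = (0.6150)(1040) − (0.9440)(2860) = -2060 kg·m²·rpm.
Combined I = 0.6150 + 0.9440 = 1.559 kg·m².
ω_f = L / I = -2060 / 1.559 = -1322 rpm.

|ω_f| ≈ 1320 rpm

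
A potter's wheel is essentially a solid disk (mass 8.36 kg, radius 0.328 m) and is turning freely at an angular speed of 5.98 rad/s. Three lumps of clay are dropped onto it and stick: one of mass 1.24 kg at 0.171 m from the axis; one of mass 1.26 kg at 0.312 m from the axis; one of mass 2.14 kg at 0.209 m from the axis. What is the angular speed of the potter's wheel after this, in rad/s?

No external torque acts about the axis; L_before = L_after.
I_p = ½(8.36)(0.328)² = 0.4497 kg·m².
Added inertia Σmr² = (1.24)(0.171)² + (1.26)(0.312)² + (2.14)(0.209)² = 0.2524 kg·m²; I_f = 0.4497 + 0.2524 = 0.7021 kg·m².
ω_f = I_p ω_i / I_f = (0.4497)(5.98) / 0.7021 = 3.830 rad/s.

ω_f ≈ 3.83 rad/s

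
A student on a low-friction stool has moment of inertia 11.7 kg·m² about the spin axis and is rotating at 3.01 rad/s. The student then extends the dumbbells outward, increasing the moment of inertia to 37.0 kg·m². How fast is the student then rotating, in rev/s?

ω₂ ≈ 0.151 rev/s

Angular momentum about the spin axis is conserved since the torque about it is zero.
ω₂ = I₁ω₁ / I₂ = (11.70)(3.01 rad/s) / (37.00) = 0.9518 rad/s = 0.1515 rev/s.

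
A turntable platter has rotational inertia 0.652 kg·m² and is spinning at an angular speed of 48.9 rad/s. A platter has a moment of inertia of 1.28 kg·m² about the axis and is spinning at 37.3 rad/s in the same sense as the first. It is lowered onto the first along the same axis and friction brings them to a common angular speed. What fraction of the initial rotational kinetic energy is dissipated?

fraction ≈ 0.0174

No external torque acts about the common axis, so total angular momentum is conserved.
Taking A's sense as positive: L = (0.6520)(48.9) + (1.280)(37.3) = 79.63 kg·m²·rad/s.
Combined I = 0.6520 + 1.280 = 1.932 kg·m².
ω_f = L / I = 79.63 / 1.932 = 41.21 rad/s.
KE_i = ½ΣIω² = 1670 J; KE_f = ½(1.932)(41.21)² = 1641 J.
Fraction dissipated = (KE_i − KE_f)/KE_i = 0.01740.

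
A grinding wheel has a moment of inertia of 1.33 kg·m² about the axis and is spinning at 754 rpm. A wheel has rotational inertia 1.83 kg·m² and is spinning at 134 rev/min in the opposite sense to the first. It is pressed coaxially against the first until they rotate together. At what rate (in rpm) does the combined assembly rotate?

The coupling torques are internal; angular momentum about the shared axis is conserved.
Taking A's sense as positive: L = (1.330)(754) − (1.830)(134) = 757.6 kg·m²·rpm.
Combined I = 1.330 + 1.830 = 3.160 kg·m².
ω_f = L / I = 757.6 / 3.160 = 239.7 rpm.

|ω_f| ≈ 240 rpm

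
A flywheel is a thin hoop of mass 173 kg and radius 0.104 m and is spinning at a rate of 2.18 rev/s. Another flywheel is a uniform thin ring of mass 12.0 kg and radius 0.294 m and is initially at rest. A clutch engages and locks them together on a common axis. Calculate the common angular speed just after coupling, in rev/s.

No external torque acts about the common axis, so total angular momentum is conserved.
Moments of inertia: I_A = (173)(0.104)² = 1.871 kg·m²; I_B = (12.0)(0.294)² = 1.037 kg·m².
Taking A's sense as positive: L = (1.871)(2.18) = 4.079 kg·m²·rev/s.
Combined I = 1.871 + 1.037 = 2.908 kg·m².
ω_f = L / I = 4.079 / 2.908 = 1.403 rev/s.

|ω_f| ≈ 1.40 rev/s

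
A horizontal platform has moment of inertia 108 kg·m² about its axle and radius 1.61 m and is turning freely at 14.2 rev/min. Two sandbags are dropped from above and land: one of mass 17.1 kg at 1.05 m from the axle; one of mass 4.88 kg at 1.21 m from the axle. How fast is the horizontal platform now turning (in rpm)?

No external torque acts about the axle; L_before = L_after.
Added inertia Σmr² = (17.1)(1.05)² + (4.88)(1.21)² = 26.00 kg·m²; I_f = 108.0 + 26.00 = 134.0 kg·m².
ω_f = I_p ω_i / I_f = (108.0)(14.2) / 134.0 = 11.44 rpm.

ω_f ≈ 11.4 rpm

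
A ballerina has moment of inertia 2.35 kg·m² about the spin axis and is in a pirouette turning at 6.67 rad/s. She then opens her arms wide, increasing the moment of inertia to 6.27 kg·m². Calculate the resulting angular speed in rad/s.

ω₂ ≈ 2.50 rad/s

Angular momentum about the spin axis is conserved since the torque about it is zero.
ω₂ = I₁ω₁ / I₂ = (2.350)(6.67 rad/s) / (6.270) = 2.500 rad/s.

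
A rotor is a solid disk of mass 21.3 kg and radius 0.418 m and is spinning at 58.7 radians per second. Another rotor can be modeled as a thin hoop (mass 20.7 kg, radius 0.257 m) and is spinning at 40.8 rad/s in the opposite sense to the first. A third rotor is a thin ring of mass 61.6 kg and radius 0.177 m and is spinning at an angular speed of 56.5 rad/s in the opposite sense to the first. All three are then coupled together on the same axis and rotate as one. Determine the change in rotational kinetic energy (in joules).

The coupling torques are internal; angular momentum about the shared axis is conserved.
Moments of inertia: I_A = ½(21.3)(0.418)² = 1.861 kg·m²; I_B = (20.7)(0.257)² = 1.367 kg·m²; I_C = (61.6)(0.177)² = 1.930 kg·m².
Taking A's sense as positive: L = (1.861)(58.7) − (1.367)(40.8) − (1.930)(56.5) = -55.59 kg·m²·rad/s.
Combined I = 1.861 + 1.367 + 1.930 = 5.158 kg·m².
ω_f = L / I = -55.59 / 5.158 = -10.78 rad/s.
KE_i = ½ΣIω² = 7424 J; KE_f = ½(5.158)(10.78)² = 299.6 J.

ΔKE ≈ -7120 J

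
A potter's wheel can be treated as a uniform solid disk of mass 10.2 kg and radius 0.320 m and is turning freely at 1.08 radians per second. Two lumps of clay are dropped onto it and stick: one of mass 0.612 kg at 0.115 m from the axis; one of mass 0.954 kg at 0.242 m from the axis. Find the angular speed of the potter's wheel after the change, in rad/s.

ω_f ≈ 0.962 rad/s

The added mass arrives with no angular momentum about the axis, and any external torque about the axis is negligible, so the system's angular momentum is conserved.
I_p = ½(10.2)(0.320)² = 0.5222 kg·m².
Added inertia Σmr² = (0.612)(0.115)² + (0.954)(0.242)² = 0.06396 kg·m²; I_f = 0.5222 + 0.06396 = 0.5862 kg·m².
ω_f = I_p ω_i / I_f = (0.5222)(1.08) / 0.5862 = 0.9622 rad/s.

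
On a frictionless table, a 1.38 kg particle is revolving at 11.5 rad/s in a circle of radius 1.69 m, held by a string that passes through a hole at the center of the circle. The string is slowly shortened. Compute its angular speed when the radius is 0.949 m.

No torque about the axis ⇒ m r₁² ω₁ = m r₂² ω₂.
ω₂ = ω₁ (r₁/r₂)² = (11.5)(1.69/0.949)² = 36.47 rad/s.

ω₂ ≈ 36.5 rad/s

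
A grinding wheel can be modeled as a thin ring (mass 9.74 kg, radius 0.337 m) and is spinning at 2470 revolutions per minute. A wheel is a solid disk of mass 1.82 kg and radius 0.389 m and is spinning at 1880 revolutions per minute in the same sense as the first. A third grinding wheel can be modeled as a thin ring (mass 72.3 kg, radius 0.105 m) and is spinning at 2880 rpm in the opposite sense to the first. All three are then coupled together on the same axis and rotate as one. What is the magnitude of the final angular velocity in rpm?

|ω_f| ≈ 341 rpm

The coupling torques are internal; angular momentum about the shared axis is conserved.
Moments of inertia: I_A = (9.74)(0.337)² = 1.106 kg·m²; I_B = ½(1.82)(0.389)² = 0.1377 kg·m²; I_C = (72.3)(0.105)² = 0.7971 kg·m².
Taking A's sense as positive: L = (1.106)(2470) + (0.1377)(1880) − (0.7971)(2880) = 695.4 kg·m²·rpm.
Combined I = 1.106 + 0.1377 + 0.7971 = 2.041 kg·m².
ω_f = L / I = 695.4 / 2.041 = 340.7 rpm.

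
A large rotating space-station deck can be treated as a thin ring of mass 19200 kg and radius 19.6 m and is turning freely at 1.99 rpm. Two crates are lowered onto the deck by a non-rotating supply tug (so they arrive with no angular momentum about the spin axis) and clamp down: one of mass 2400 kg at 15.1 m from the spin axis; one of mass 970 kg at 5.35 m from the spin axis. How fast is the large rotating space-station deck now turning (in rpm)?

The added mass arrives with no angular momentum about the spin axis, and any external torque about the spin axis is negligible, so the system's angular momentum is conserved.
I_p = (19200)(19.6)² = 7.376e+06 kg·m².
Added inertia Σmr² = (2400)(15.1)² + (970)(5.35)² = 5.750e+05 kg·m²; I_f = 7.376e+06 + 5.750e+05 = 7.951e+06 kg·m².
ω_f = I_p ω_i / I_f = (7.376e+06)(1.99) / 7.951e+06 = 1.846 rpm.

ω_f ≈ 1.85 rpm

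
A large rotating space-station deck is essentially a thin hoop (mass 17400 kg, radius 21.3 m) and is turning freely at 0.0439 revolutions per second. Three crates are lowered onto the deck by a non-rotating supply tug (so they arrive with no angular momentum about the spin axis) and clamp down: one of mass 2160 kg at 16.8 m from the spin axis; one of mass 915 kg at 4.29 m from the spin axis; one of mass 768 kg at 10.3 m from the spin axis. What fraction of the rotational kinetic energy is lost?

fraction ≈ 0.0823

The added mass arrives with no angular momentum about the spin axis, and any external torque about the spin axis is negligible, so the system's angular momentum is conserved.
I_p = (17400)(21.3)² = 7.894e+06 kg·m².
Added inertia Σmr² = (2160)(16.8)² + (915)(4.29)² + (768)(10.3)² = 7.080e+05 kg·m²; I_f = 7.894e+06 + 7.080e+05 = 8.602e+06 kg·m².
ω_f = I_p ω_i / I_f = (7.894e+06)(0.0439) / 8.602e+06 = 0.04029 rev/s.
KE_i = ½(7.894e+06)(0.2758 rad/s)² = 3.003e+05 J; KE_f = ½(8.602e+06)(0.2531)² = 2.756e+05 J.
Fraction lost = 0.08230.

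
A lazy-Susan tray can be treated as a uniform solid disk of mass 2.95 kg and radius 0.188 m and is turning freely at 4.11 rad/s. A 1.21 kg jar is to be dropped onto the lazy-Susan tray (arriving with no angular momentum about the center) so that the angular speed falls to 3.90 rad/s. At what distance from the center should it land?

r ≈ 0.0482 m

The added mass arrives with no angular momentum about the center, and any external torque about the center is negligible, so the system's angular momentum is conserved.
I_p = ½(2.95)(0.188)² = 0.05213 kg·m².
I_p ω_i = (I_p + m r²) ω_f ⇒ m r² = I_p(ω_i/ω_f − 1) = 0.05213(4.11/3.90 − 1) = 0.002807 kg·m².
r = √(0.002807/1.21) = 0.04817 m.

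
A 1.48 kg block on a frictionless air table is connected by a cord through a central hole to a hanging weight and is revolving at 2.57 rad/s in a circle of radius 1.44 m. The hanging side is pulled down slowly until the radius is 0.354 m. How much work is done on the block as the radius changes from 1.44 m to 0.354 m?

No torque about the axis ⇒ m r₁² ω₁ = m r₂² ω₂.
ω₂ = ω₁ (r₁/r₂)² = (2.57)(1.44/0.354)² = 42.53 rad/s.
W = ΔKE = ½m(v₂² − v₁²) = 157.6 J.

W ≈ 158 J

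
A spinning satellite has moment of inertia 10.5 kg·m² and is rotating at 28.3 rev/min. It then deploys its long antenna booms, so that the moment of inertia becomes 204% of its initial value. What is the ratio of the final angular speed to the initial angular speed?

ω₂/ω₁ ≈ 0.490

With no external torque about the axis, L is conserved: I₁ω₁ = I₂ω₂.
I₂ = 2.04 × 10.5 = 21.42 kg·m².
ω₂/ω₁ = I₁/I₂ = 10.50 / 21.42 = 0.4902.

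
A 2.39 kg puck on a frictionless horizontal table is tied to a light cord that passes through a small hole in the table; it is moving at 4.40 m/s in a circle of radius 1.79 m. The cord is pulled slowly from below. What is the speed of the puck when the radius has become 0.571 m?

v₂ ≈ 13.8 m/s

Central (radial) force ⇒ zero torque about the center ⇒ m v r is constant.
v₂ = v₁ r₁ / r₂ = (4.40)(1.79) / (0.571) = 13.79 m/s.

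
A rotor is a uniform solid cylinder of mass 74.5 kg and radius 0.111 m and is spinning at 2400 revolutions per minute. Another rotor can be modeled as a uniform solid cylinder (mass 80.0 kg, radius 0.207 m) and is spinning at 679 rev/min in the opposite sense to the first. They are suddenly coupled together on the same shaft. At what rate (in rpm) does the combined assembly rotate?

|ω_f| ≈ 28.7 rpm

No external torque acts about the common axis, so total angular momentum is conserved.
Moments of inertia: I_A = ½(74.5)(0.111)² = 0.4590 kg·m²; I_B = ½(80.0)(0.207)² = 1.714 kg·m².
Taking A's sense as positive: L = (0.4590)(2400) − (1.714)(679) = -62.28 kg·m²·rpm.
Combined I = 0.4590 + 1.714 = 2.173 kg·m².
ω_f = L / I = -62.28 / 2.173 = -28.66 rpm.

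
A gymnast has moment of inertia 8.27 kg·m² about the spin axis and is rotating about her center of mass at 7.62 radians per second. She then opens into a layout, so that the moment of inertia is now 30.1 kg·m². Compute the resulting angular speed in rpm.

ω₂ ≈ 20.0 rpm

Angular momentum about the spin axis is conserved since the torque about it is zero.
ω₂ = I₁ω₁ / I₂ = (8.270)(7.62 rad/s) / (30.10) = 2.094 rad/s = 19.99 rpm.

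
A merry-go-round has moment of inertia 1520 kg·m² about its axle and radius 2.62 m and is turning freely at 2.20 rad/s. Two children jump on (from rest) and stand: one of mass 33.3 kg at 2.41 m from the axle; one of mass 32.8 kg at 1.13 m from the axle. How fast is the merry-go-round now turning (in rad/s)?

No external torque acts about the axle; L_before = L_after.
Added inertia Σmr² = (33.3)(2.41)² + (32.8)(1.13)² = 235.3 kg·m²; I_f = 1520 + 235.3 = 1755 kg·m².
ω_f = I_p ω_i / I_f = (1520)(2.20) / 1755 = 1.905 rad/s.

ω_f ≈ 1.91 rad/s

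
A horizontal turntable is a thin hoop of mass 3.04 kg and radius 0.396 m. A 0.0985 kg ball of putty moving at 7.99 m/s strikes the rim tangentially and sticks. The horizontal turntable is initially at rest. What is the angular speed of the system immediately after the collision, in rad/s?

|ω_f| ≈ 0.633 rad/s

About the axle the impulsive forces during the collision are internal, so angular momentum about that axis is conserved.
I_p = (3.04)(0.396)² = 0.4767 kg·m². Taking the sense of the ball of putty's angular momentum as positive, L_{ball} = m v R = (0.0985)(7.99)(0.396) = 0.3117 kg·m²/s.
L_i = 0 + 0.3117 = 0.3117 kg·m²/s.
After sticking, I_f = I_p + m R² = 0.4767 + (0.0985)(0.396)² = 0.4922 kg·m².
ω_f = L_i / I_f = 0.3117 / 0.4922 = 0.6332 rad/s.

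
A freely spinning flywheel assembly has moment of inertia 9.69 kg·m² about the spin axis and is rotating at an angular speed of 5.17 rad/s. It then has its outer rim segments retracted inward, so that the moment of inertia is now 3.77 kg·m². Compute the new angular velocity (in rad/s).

With no external torque about the axis, L is conserved: I₁ω₁ = I₂ω₂.
ω₂ = I₁ω₁ / I₂ = (9.690)(5.17 rad/s) / (3.770) = 13.29 rad/s.

ω₂ ≈ 13.3 rad/s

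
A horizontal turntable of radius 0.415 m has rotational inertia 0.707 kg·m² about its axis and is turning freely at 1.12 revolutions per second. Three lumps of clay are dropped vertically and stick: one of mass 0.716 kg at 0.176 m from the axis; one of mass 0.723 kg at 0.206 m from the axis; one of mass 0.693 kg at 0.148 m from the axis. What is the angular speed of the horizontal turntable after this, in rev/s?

ω_f ≈ 1.02 rev/s

The added mass arrives with no angular momentum about the axis, and any external torque about the axis is negligible, so the system's angular momentum is conserved.
Added inertia Σmr² = (0.716)(0.176)² + (0.723)(0.206)² + (0.693)(0.148)² = 0.06804 kg·m²; I_f = 0.7070 + 0.06804 = 0.7750 kg·m².
ω_f = I_p ω_i / I_f = (0.7070)(1.12) / 0.7750 = 1.022 rev/s.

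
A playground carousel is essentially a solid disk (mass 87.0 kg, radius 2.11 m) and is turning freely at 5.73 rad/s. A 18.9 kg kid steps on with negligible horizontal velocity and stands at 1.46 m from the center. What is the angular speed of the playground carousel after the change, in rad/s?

ω_f ≈ 4.74 rad/s

The added mass arrives with no angular momentum about the center, and any external torque about the center is negligible, so the system's angular momentum is conserved.
I_p = ½(87.0)(2.11)² = 193.7 kg·m².
Added inertia Σmr² = (18.9)(1.46)² = 40.29 kg·m²; I_f = 193.7 + 40.29 = 234.0 kg·m².
ω_f = I_p ω_i / I_f = (193.7)(5.73) / 234.0 = 4.743 rad/s.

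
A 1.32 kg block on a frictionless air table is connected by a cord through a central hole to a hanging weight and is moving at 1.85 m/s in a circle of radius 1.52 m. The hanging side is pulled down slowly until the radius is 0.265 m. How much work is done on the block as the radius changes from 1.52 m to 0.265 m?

Central (radial) force ⇒ zero torque about the center ⇒ m v r is constant.
v₂ = v₁ r₁ / r₂ = (1.85)(1.52) / (0.265) = 10.61 m/s.
W = ΔKE = ½m(v₂² − v₁²) = 72.06 J.

W ≈ 72.1 J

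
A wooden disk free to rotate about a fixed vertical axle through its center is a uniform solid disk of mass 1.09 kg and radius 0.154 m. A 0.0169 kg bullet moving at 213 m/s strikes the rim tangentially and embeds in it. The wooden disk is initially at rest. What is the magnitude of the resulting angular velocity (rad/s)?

The axle reaction passes through the axle and exerts no torque about it; angular momentum about the axle is conserved through the impact.
I_p = ½(1.09)(0.154)² = 0.01293 kg·m². Taking the sense of the bullet's angular momentum as positive, L_{bullet} = m v R = (0.0169)(213)(0.154) = 0.5544 kg·m²/s.
L_i = 0 + 0.5544 = 0.5544 kg·m²/s.
After sticking, I_f = I_p + m R² = 0.01293 + (0.0169)(0.154)² = 0.01333 kg·m².
ω_f = L_i / I_f = 0.5544 / 0.01333 = 41.60 rad/s.

|ω_f| ≈ 41.6 rad/s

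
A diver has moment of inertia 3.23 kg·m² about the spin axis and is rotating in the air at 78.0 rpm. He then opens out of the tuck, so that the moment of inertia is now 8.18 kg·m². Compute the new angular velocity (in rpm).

With no external torque about the axis, L is conserved: I₁ω₁ = I₂ω₂.
ω₂ = I₁ω₁ / I₂ = (3.230)(78.0 rpm) / (8.180) = 30.80 rpm.

ω₂ ≈ 30.8 rpm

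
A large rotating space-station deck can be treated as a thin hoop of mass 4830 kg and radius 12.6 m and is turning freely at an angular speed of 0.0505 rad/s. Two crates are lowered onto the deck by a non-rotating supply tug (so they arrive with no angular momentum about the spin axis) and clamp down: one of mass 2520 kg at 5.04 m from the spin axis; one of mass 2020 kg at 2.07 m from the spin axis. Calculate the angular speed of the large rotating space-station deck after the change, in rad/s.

ω_f ≈ 0.0461 rad/s

The added mass arrives with no angular momentum about the spin axis, and any external torque about the spin axis is negligible, so the system's angular momentum is conserved.
I_p = (4830)(12.6)² = 7.668e+05 kg·m².
Added inertia Σmr² = (2520)(5.04)² + (2020)(2.07)² = 72670 kg·m²; I_f = 7.668e+05 + 72670 = 8.395e+05 kg·m².
ω_f = I_p ω_i / I_f = (7.668e+05)(0.0505) / 8.395e+05 = 0.04613 rad/s.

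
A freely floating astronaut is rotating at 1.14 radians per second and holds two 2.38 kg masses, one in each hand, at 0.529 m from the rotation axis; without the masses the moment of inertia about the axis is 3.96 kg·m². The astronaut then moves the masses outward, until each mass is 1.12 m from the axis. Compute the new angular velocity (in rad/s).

Angular momentum about the spin axis is conserved since the torque about it is zero.
I₁ = 3.96 + 2(2.38)(0.529)² = 5.292 kg·m²; I₂ = 3.96 + 2(2.38)(1.12)² = 9.931 kg·m².
ω₂ = I₁ω₁ / I₂ = (5.292)(1.14 rad/s) / (9.931) = 0.6075 rad/s.

ω₂ ≈ 0.607 rad/s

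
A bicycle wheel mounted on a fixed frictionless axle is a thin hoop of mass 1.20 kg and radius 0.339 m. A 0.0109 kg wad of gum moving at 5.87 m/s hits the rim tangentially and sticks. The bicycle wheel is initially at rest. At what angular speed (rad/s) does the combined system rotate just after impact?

|ω_f| ≈ 0.156 rad/s

About the axle the impulsive forces during the collision are internal, so angular momentum about that axis is conserved.
I_p = (1.20)(0.339)² = 0.1379 kg·m². Taking the sense of the wad of gum's angular momentum as positive, L_{wad} = m v R = (0.0109)(5.87)(0.339) = 0.02169 kg·m²/s.
L_i = 0 + 0.02169 = 0.02169 kg·m²/s.
After sticking, I_f = I_p + m R² = 0.1379 + (0.0109)(0.339)² = 0.1392 kg·m².
ω_f = L_i / I_f = 0.02169 / 0.1392 = 0.1559 rad/s.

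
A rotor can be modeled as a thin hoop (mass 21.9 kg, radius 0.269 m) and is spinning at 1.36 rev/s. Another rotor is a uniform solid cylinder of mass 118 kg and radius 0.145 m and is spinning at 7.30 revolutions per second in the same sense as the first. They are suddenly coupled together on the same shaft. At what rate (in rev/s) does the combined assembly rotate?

The coupling torques are internal; angular momentum about the shared axis is conserved.
Moments of inertia: I_A = (21.9)(0.269)² = 1.585 kg·m²; I_B = ½(118)(0.145)² = 1.240 kg·m².
Taking A's sense as positive: L = (1.585)(1.36) + (1.240)(7.30) = 11.21 kg·m²·rev/s.
Combined I = 1.585 + 1.240 = 2.825 kg·m².
ω_f = L / I = 11.21 / 2.825 = 3.968 rev/s.

|ω_f| ≈ 3.97 rev/s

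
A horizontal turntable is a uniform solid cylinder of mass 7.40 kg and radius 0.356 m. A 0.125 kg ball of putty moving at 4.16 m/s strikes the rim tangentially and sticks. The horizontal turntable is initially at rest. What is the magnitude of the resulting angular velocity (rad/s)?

About the axle the impulsive forces during the collision are internal, so angular momentum about that axis is conserved.
I_p = ½(7.40)(0.356)² = 0.4689 kg·m². Taking the sense of the ball of putty's angular momentum as positive, L_{ball} = m v R = (0.125)(4.16)(0.356) = 0.1851 kg·m²/s.
L_i = 0 + 0.1851 = 0.1851 kg·m²/s.
After sticking, I_f = I_p + m R² = 0.4689 + (0.125)(0.356)² = 0.4848 kg·m².
ω_f = L_i / I_f = 0.1851 / 0.4848 = 0.3819 rad/s.

|ω_f| ≈ 0.382 rad/s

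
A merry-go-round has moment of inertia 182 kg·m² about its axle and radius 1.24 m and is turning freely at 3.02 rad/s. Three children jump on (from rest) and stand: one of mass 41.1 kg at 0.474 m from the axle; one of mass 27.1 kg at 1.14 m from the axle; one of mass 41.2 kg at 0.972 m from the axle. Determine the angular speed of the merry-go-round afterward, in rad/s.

The added mass arrives with no angular momentum about the axle, and any external torque about the axle is negligible, so the system's angular momentum is conserved.
Added inertia Σmr² = (41.1)(0.474)² + (27.1)(1.14)² + (41.2)(0.972)² = 83.38 kg·m²; I_f = 182.0 + 83.38 = 265.4 kg·m².
ω_f = I_p ω_i / I_f = (182.0)(3.02) / 265.4 = 2.071 rad/s.

ω_f ≈ 2.07 rad/s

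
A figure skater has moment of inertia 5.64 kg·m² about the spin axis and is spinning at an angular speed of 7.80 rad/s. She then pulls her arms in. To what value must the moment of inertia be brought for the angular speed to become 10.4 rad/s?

I₂ ≈ 4.23 kg·m²

No external torque acts about the spin axis, so angular momentum is conserved.
I₂ = I₁ω₁ / ω₂ = (5.64)(7.80) / (10.4) = 4.230 kg·m².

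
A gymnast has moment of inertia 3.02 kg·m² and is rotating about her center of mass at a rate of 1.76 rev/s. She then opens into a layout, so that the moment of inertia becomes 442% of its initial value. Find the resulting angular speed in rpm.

ω₂ ≈ 23.9 rpm

No external torque acts about the spin axis, so angular momentum is conserved.
I₂ = 4.42 × 3.02 = 13.35 kg·m².
ω₂ = I₁ω₁ / I₂ = (3.020)(1.76 rev/s) / (13.35) = 0.3982 rev/s = 23.89 rpm.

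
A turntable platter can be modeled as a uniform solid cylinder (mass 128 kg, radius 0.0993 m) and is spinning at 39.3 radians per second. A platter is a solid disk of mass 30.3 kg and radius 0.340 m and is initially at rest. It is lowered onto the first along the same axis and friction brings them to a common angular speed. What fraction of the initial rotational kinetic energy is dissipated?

No external torque acts about the common axis, so total angular momentum is conserved.
Moments of inertia: I_A = ½(128)(0.0993)² = 0.6311 kg·m²; I_B = ½(30.3)(0.340)² = 1.751 kg·m².
Taking A's sense as positive: L = (0.6311)(39.3) = 24.80 kg·m²·rad/s.
Combined I = 0.6311 + 1.751 = 2.382 kg·m².
ω_f = L / I = 24.80 / 2.382 = 10.41 rad/s.
KE_i = ½ΣIω² = 487.3 J; KE_f = ½(2.382)(10.41)² = 129.1 J.
Fraction dissipated = (KE_i − KE_f)/KE_i = 0.7351.

fraction ≈ 0.735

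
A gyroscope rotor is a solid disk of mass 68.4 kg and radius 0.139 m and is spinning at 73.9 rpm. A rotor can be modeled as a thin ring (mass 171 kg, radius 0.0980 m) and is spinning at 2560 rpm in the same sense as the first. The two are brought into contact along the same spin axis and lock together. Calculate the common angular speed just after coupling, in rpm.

No external torque acts about the common axis, so total angular momentum is conserved.
Moments of inertia: I_A = ½(68.4)(0.139)² = 0.6608 kg·m²; I_B = (171)(0.0980)² = 1.642 kg·m².
Taking A's sense as positive: L = (0.6608)(73.9) + (1.642)(2560) = 4253 kg·m²·rpm.
Combined I = 0.6608 + 1.642 = 2.303 kg·m².
ω_f = L / I = 4253 / 2.303 = 1847 rpm.

|ω_f| ≈ 1850 rpm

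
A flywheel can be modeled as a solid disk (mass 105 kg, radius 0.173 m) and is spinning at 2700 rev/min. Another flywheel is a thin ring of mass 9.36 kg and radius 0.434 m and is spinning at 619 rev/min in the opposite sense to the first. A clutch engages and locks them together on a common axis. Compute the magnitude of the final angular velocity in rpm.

No external torque acts about the common axis, so total angular momentum is conserved.
Moments of inertia: I_A = ½(105)(0.173)² = 1.571 kg·m²; I_B = (9.36)(0.434)² = 1.763 kg·m².
Taking A's sense as positive: L = (1.571)(2700) − (1.763)(619) = 3151 kg·m²·rpm.
Combined I = 1.571 + 1.763 = 3.334 kg·m².
ω_f = L / I = 3151 / 3.334 = 945.1 rpm.

|ω_f| ≈ 945 rpm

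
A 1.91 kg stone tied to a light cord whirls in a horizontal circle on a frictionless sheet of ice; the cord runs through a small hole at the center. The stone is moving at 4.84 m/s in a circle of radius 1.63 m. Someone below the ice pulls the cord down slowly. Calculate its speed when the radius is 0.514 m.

v₂ ≈ 15.3 m/s

Central (radial) force ⇒ zero torque about the center ⇒ m v r is constant.
v₂ = v₁ r₁ / r₂ = (4.84)(1.63) / (0.514) = 15.35 m/s.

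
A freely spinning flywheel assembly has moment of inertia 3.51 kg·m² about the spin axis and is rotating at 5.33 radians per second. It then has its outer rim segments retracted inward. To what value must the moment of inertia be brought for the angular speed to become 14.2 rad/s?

I₂ ≈ 1.32 kg·m²

No external torque acts about the spin axis, so angular momentum is conserved.
I₂ = I₁ω₁ / ω₂ = (3.51)(5.33) / (14.2) = 1.317 kg·m².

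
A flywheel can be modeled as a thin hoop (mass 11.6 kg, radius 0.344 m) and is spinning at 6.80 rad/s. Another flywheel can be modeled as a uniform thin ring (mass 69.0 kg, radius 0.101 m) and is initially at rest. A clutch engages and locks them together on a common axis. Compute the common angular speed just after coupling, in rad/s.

|ω_f| ≈ 4.50 rad/s

No external torque acts about the common axis, so total angular momentum is conserved.
Moments of inertia: I_A = (11.6)(0.344)² = 1.373 kg·m²; I_B = (69.0)(0.101)² = 0.7039 kg·m².
Taking A's sense as positive: L = (1.373)(6.80) = 9.334 kg·m²·rad/s.
Combined I = 1.373 + 0.7039 = 2.077 kg·m².
ω_f = L / I = 9.334 / 2.077 = 4.495 rad/s.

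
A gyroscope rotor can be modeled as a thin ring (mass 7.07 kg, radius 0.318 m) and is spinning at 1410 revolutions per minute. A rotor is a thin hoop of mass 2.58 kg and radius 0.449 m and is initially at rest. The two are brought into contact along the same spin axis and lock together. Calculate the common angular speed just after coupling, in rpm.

|ω_f| ≈ 816 rpm

The coupling torques are internal; angular momentum about the shared axis is conserved.
Moments of inertia: I_A = (7.07)(0.318)² = 0.7149 kg·m²; I_B = (2.58)(0.449)² = 0.5201 kg·m².
Taking A's sense as positive: L = (0.7149)(1410) = 1008 kg·m²·rpm.
Combined I = 0.7149 + 0.5201 = 1.235 kg·m².
ω_f = L / I = 1008 / 1.235 = 816.2 rpm.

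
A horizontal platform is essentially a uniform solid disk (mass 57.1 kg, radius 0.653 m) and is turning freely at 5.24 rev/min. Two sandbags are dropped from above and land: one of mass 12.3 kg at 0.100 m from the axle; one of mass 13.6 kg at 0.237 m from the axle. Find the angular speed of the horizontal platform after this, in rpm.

The added mass arrives with no angular momentum about the axle, and any external torque about the axle is negligible, so the system's angular momentum is conserved.
I_p = ½(57.1)(0.653)² = 12.17 kg·m².
Added inertia Σmr² = (12.3)(0.100)² + (13.6)(0.237)² = 0.8869 kg·m²; I_f = 12.17 + 0.8869 = 13.06 kg·m².
ω_f = I_p ω_i / I_f = (12.17)(5.24) / 13.06 = 4.884 rpm.

ω_f ≈ 4.88 rpm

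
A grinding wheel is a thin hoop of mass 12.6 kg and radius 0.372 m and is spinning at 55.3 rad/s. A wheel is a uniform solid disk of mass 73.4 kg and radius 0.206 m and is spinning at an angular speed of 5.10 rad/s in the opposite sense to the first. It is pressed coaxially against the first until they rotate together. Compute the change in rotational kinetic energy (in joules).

ΔKE ≈ -1500 J

The coupling torques are internal; angular momentum about the shared axis is conserved.
Moments of inertia: I_A = (12.6)(0.372)² = 1.744 kg·m²; I_B = ½(73.4)(0.206)² = 1.557 kg·m².
Taking A's sense as positive: L = (1.744)(55.3) − (1.557)(5.10) = 88.48 kg·m²·rad/s.
Combined I = 1.744 + 1.557 = 3.301 kg·m².
ω_f = L / I = 88.48 / 3.301 = 26.80 rad/s.
KE_i = ½ΣIω² = 2686 J; KE_f = ½(3.301)(26.80)² = 1186 J.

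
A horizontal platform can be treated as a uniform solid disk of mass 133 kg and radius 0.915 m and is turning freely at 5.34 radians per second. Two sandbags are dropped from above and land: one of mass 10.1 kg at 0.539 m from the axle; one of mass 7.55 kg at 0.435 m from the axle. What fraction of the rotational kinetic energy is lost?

No external torque acts about the axle; L_before = L_after.
I_p = ½(133)(0.915)² = 55.68 kg·m².
Added inertia Σmr² = (10.1)(0.539)² + (7.55)(0.435)² = 4.363 kg·m²; I_f = 55.68 + 4.363 = 60.04 kg·m².
ω_f = I_p ω_i / I_f = (55.68)(5.34) / 60.04 = 4.952 rad/s.
KE_i = ½(55.68)(5.340 rad/s)² = 793.8 J; KE_f = ½(60.04)(4.952)² = 736.1 J.
Fraction lost = 0.07267.

fraction ≈ 0.0727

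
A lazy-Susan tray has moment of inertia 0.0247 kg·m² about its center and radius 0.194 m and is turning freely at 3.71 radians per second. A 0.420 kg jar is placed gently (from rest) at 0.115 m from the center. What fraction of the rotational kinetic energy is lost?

No external torque acts about the center; L_before = L_after.
Added inertia Σmr² = (0.420)(0.115)² = 0.005555 kg·m²; I_f = 0.02470 + 0.005555 = 0.03025 kg·m².
ω_f = I_p ω_i / I_f = (0.02470)(3.71) / 0.03025 = 3.029 rad/s.
KE_i = ½(0.02470)(3.710 rad/s)² = 0.1700 J; KE_f = ½(0.03025)(3.029)² = 0.1388 J.
Fraction lost = 0.1836.

fraction ≈ 0.184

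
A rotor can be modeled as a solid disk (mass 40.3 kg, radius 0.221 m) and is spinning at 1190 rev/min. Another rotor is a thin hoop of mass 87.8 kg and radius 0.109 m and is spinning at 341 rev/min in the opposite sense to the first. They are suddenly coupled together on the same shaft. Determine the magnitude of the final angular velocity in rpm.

|ω_f| ≈ 402 rpm

The coupling torques are internal; angular momentum about the shared axis is conserved.
Moments of inertia: I_A = ½(40.3)(0.221)² = 0.9841 kg·m²; I_B = (87.8)(0.109)² = 1.043 kg·m².
Taking A's sense as positive: L = (0.9841)(1190) − (1.043)(341) = 815.4 kg·m²·rpm.
Combined I = 0.9841 + 1.043 = 2.027 kg·m².
ω_f = L / I = 815.4 / 2.027 = 402.2 rpm.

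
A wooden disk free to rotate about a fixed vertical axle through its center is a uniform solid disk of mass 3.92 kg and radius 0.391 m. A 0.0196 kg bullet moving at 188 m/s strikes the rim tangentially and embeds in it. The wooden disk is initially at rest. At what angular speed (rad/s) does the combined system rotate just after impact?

The axle reaction passes through the axle and exerts no torque about it; angular momentum about the axle is conserved through the impact.
I_p = ½(3.92)(0.391)² = 0.2996 kg·m². Taking the sense of the bullet's angular momentum as positive, L_{bullet} = m v R = (0.0196)(188)(0.391) = 1.441 kg·m²/s.
L_i = 0 + 1.441 = 1.441 kg·m²/s.
After sticking, I_f = I_p + m R² = 0.2996 + (0.0196)(0.391)² = 0.3026 kg·m².
ω_f = L_i / I_f = 1.441 / 0.3026 = 4.761 rad/s.

|ω_f| ≈ 4.76 rad/s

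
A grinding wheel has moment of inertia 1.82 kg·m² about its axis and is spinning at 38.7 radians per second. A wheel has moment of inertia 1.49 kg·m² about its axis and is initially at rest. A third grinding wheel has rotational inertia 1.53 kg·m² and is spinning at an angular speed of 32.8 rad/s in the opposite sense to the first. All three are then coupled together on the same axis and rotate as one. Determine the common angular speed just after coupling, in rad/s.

|ω_f| ≈ 4.18 rad/s

No external torque acts about the common axis, so total angular momentum is conserved.
Taking A's sense as positive: L = (1.820)(38.7) − (1.530)(32.8) = 20.25 kg·m²·rad/s.
Combined I = 1.820 + 1.490 + 1.530 = 4.840 kg·m².
ω_f = L / I = 20.25 / 4.840 = 4.184 rad/s.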